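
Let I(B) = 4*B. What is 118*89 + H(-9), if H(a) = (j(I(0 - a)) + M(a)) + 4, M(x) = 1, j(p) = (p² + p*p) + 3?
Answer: 13102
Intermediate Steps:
j(p) = 3 + 2*p² (j(p) = (p² + p²) + 3 = 2*p² + 3 = 3 + 2*p²)
H(a) = 8 + 32*a² (H(a) = ((3 + 2*(4*(0 - a))²) + 1) + 4 = ((3 + 2*(4*(-a))²) + 1) + 4 = ((3 + 2*(-4*a)²) + 1) + 4 = ((3 + 2*(16*a²)) + 1) + 4 = ((3 + 32*a²) + 1) + 4 = (4 + 32*a²) + 4 = 8 + 32*a²)
118*89 + H(-9) = 118*89 + (8 + 32*(-9)²) = 10502 + (8 + 32*81) = 10502 + (8 + 2592) = 10502 + 2600 = 13102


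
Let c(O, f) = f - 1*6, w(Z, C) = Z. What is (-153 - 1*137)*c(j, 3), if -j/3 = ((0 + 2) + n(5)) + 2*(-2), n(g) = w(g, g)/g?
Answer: 870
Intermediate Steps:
n(g) = 1 (n(g) = g/g = 1)
j = 3 (j = -3*(((0 + 2) + 1) + 2*(-2)) = -3*((2 + 1) - 4) = -3*(3 - 4) = -3*(-1) = 3)
c(O, f) = -6 + f (c(O, f) = f - 6 = -6 + f)
(-153 - 1*137)*c(j, 3) = (-153 - 1*137)*(-6 + 3) = (-153 - 137)*(-3) = -290*(-3) = 870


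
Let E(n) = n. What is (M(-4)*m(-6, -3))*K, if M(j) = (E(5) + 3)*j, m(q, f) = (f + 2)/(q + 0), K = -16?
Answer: 256/3 ≈ 85.333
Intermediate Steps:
m(q, f) = (2 + f)/q
M(j) = 8*j (M(j) = (5 + 3)*j = 8*j)
(M(-4)*m(-6, -3))*K = ((8*(-4))*((2 - 3)/(-6)))*(-16) = -(-16)*(-1)/3*(-16) = -32*⅙*(-16) = -16/3*(-16) = 256/3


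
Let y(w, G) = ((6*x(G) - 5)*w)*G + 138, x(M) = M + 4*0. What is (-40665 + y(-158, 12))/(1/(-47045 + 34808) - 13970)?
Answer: 2050419483/170950891 ≈ 11.994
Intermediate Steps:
x(M) = M (x(M) = M + 0 = M)
y(w, G) = 138 + G*w*(-5 + 6*G) (y(w, G) = ((6*G - 5)*w)*G + 138 = ((-5 + 6*G)*w)*G + 138 = (w*(-5 + 6*G))*G + 138 = G*w*(-5 + 6*G) + 138 = 138 + G*w*(-5 + 6*G))
(-40665 + y(-158, 12))/(1/(-47045 + 34808) - 13970) = (-40665 + (138 - 5*12*(-158) + 6*(-158)*12²))/(1/(-47045 + 34808) - 13970) = (-40665 + (138 + 9480 + 6*(-158)*144))/(1/(-12237) - 13970) = (-40665 + (138 + 9480 - 136512))/(-1/12237 - 13970) = (-40665 - 126894)/(-170950891/12237) = -167559*(-12237/170950891) = 2050419483/170950891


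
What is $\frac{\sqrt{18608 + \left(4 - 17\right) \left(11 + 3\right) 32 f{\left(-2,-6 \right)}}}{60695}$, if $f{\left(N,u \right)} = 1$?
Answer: $\frac{4 \sqrt{799}}{60695} \approx 0.0018629$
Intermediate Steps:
$\frac{\sqrt{18608 + \left(4 - 17\right) \left(11 + 3\right) 32 f{\left(-2,-6 \right)}}}{60695} = \frac{\sqrt{18608 + \left(4 - 17\right) \left(11 + 3\right) 32 \cdot 1}}{60695} = \sqrt{18608 + \left(-13\right) 14 \cdot 32 \cdot 1} \cdot \frac{1}{60695} = \sqrt{18608 + \left(-182\right) 32 \cdot 1} \cdot \frac{1}{60695} = \sqrt{18608 - 5824} \cdot \frac{1}{60695} = \sqrt{12784} \cdot \frac{1}{60695} = 4 \sqrt{799} \cdot \frac{1}{60695} = \frac{4 \sqrt{799}}{60695}$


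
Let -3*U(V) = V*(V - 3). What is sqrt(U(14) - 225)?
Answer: I*sqrt(2487)/3 ≈ 16.623*I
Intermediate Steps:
U(V) = -V*(-3 + V)/3 (U(V) = -V*(V - 3)/3 = -V*(-3 + V)/3)
sqrt(U(14) - 225) = sqrt((1/3)*14*(3 - 1*14) - 225) = sqrt((1/3)*14*(3 - 14) - 225) = sqrt((1/3)*14*(-11) - 225) = sqrt(-154/3 - 225) = sqrt(-829/3) = I*sqrt(2487)/3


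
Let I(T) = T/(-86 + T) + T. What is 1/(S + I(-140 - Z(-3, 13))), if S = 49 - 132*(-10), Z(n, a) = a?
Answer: 239/290777 ≈ 0.00082194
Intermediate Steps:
S = 1369 (S = 49 + 1320 = 1369)
I(T) = T + T/(-86 + T) (I(T) = T/(-86 + T) + T = T + T/(-86 + T))
1/(S + I(-140 - Z(-3, 13))) = 1/(1369 + (-140 - 1*13)*(-85 + (-140 - 1*13))/(-86 + (-140 - 1*13))) = 1/(1369 + (-140 - 13)*(-85 + (-140 - 13))/(-86 + (-140 - 13))) = 1/(1369 - 153*(-85 - 153)/(-86 - 153)) = 1/(1369 - 153*(-238)/(-239)) = 1/(1369 - 153*(-1/239)*(-238)) = 1/(1369 - 36414/239) = 1/(290777/239) = 239/290777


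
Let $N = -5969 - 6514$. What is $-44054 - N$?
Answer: $-31571$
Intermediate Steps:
$N = -12483$
$-44054 - N = -44054 - -12483 = -44054 + 12483 = -31571$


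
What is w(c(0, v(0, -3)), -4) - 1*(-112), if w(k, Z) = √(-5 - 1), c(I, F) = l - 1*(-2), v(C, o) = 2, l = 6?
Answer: 112 + I*√6 ≈ 112.0 + 2.4495*I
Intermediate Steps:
c(I, F) = 8 (c(I, F) = 6 - 1*(-2) = 6 + 2 = 8)
w(k, Z) = I*√6 (w(k, Z) = √(-6) = I*√6)
w(c(0, v(0, -3)), -4) - 1*(-112) = I*√6 - 1*(-112) = I*√6 + 112 = 112 + I*√6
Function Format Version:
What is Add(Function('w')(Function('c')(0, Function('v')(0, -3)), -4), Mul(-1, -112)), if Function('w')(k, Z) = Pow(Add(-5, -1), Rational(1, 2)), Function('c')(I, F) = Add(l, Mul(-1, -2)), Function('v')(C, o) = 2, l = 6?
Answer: Add(112, Mul(I, Pow(6, Rational(1, 2)))) ≈ Add(112.00, Mul(2.4495, I))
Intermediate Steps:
Function('c')(I, F) = 8 (Function('c')(I, F) = Add(6, Mul(-1, -2)) = Add(6, 2) = 8)
Function('w')(k, Z) = Mul(I, Pow(6, Rational(1, 2))) (Function('w')(k, Z) = Pow(-6, Rational(1, 2)) = Mul(I, Pow(6, Rational(1, 2))))
Add(Function('w')(Function('c')(0, Function('v')(0, -3)), -4), Mul(-1, -112)) = Add(Mul(I, Pow(6, Rational(1, 2))), Mul(-1, -112)) = Add(Mul(I, Pow(6, Rational(1, 2))), 112) = Add(112, Mul(I, Pow(6, Rational(1, 2))))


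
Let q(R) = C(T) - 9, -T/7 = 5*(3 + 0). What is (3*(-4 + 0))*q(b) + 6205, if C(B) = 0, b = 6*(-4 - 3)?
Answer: 6313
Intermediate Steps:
b = -42 (b = 6*(-7) = -42)
T = -105 (T = -35*(3 + 0) = -35*3 = -7*15 = -105)
q(R) = -9 (q(R) = 0 - 9 = -9)
(3*(-4 + 0))*q(b) + 6205 = (3*(-4 + 0))*(-9) + 6205 = (3*(-4))*(-9) + 6205 = -12*(-9) + 6205 = 108 + 6205 = 6313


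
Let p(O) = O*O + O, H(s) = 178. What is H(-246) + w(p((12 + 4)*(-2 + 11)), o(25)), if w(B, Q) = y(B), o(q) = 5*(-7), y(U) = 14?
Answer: 192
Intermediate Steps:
p(O) = O + O² (p(O) = O² + O = O + O²)
o(q) = -35
w(B, Q) = 14
H(-246) + w(p((12 + 4)*(-2 + 11)), o(25)) = 178 + 14 = 192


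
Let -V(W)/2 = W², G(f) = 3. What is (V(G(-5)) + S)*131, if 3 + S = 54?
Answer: 4323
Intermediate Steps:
S = 51 (S = -3 + 54 = 51)
V(W) = -2*W²
(V(G(-5)) + S)*131 = (-2*3² + 51)*131 = (-2*9 + 51)*131 = (-18 + 51)*131 = 33*131 = 4323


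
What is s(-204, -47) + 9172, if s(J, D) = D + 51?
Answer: 9176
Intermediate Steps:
s(J, D) = 51 + D
s(-204, -47) + 9172 = (51 - 47) + 9172 = 4 + 9172 = 9176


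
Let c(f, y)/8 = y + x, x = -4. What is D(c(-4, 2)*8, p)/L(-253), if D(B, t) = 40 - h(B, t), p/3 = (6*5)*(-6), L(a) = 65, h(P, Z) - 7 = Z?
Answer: 573/65 ≈ 8.8154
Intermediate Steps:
h(P, Z) = 7 + Z
c(f, y) = -32 + 8*y (c(f, y) = 8*(y - 4) = 8*(-4 + y) = -32 + 8*y)
p = -540 (p = 3*((6*5)*(-6)) = 3*(30*(-6)) = 3*(-180) = -540)
D(B, t) = 33 - t (D(B, t) = 40 - (7 + t) = 40 + (-7 - t) = 33 - t)
D(c(-4, 2)*8, p)/L(-253) = (33 - 1*(-540))/65 = (33 + 540)*(1/65) = 573*(1/65) = 573/65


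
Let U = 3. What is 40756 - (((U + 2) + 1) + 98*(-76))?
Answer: 48198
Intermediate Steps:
40756 - (((U + 2) + 1) + 98*(-76)) = 40756 - (((3 + 2) + 1) + 98*(-76)) = 40756 - ((5 + 1) - 7448) = 40756 - (6 - 7448) = 40756 - 1*(-7442) = 40756 + 7442 = 48198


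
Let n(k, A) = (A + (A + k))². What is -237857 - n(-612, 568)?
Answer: -512433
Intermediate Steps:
n(k, A) = (k + 2*A)²
-237857 - n(-612, 568) = -237857 - (-612 + 2*568)² = -237857 - (-612 + 1136)² = -237857 - 1*524² = -237857 - 1*274576 = -237857 - 274576 = -512433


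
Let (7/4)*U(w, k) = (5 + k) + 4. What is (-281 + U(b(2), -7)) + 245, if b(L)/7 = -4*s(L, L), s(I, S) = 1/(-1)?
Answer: -244/7 ≈ -34.857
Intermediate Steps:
s(I, S) = -1
b(L) = 28 (b(L) = 7*(-4*(-1)) = 7*4 = 28)
U(w, k) = 36/7 + 4*k/7 (U(w, k) = 4*((5 + k) + 4)/7 = 4*(9 + k)/7 = 36/7 + 4*k/7)
(-281 + U(b(2), -7)) + 245 = (-281 + (36/7 + (4/7)*(-7))) + 245 = (-281 + (36/7 - 4)) + 245 = (-281 + 8/7) + 245 = -1959/7 + 245 = -244/7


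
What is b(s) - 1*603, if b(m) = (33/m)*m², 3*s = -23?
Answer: -856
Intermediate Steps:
s = -23/3 (s = (⅓)*(-23) = -23/3 ≈ -7.6667)
b(m) = 33*m
b(s) - 1*603 = 33*(-23/3) - 1*603 = -253 - 603 = -856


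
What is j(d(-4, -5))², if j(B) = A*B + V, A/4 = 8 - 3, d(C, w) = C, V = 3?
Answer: 5929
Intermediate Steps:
A = 20 (A = 4*(8 - 3) = 4*5 = 20)
j(B) = 3 + 20*B (j(B) = 20*B + 3 = 3 + 20*B)
j(d(-4, -5))² = (3 + 20*(-4))² = (3 - 80)² = (-77)² = 5929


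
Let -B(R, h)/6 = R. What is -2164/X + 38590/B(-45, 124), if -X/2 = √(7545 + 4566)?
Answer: 3859/27 + 1082*√12111/12111 ≈ 152.76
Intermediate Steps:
X = -2*√12111 (X = -2*√(7545 + 4566) = -2*√12111 ≈ -220.10)
B(R, h) = -6*R
-2164/X + 38590/B(-45, 124) = -2164*(-√12111/24222) + 38590/((-6*(-45))) = -(-1082)*√12111/12111 + 38590/270 = 1082*√12111/12111 + 38590*(1/270) = 1082*√12111/12111 + 3859/27 = 3859/27 + 1082*√12111/12111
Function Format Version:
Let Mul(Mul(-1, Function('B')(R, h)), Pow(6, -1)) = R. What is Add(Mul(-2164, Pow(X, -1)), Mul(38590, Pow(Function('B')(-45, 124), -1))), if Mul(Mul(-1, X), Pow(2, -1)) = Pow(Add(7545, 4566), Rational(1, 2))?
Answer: Add(Rational(3859, 27), Mul(Rational(1082, 12111), Pow(12111, Rational(1, 2)))) ≈ 152.76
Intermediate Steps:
X = Mul(-2, Pow(12111, Rational(1, 2))) (X = Mul(-2, Pow(Add(7545, 4566), Rational(1, 2))) = Mul(-2, Pow(12111, Rational(1, 2))) ≈ -220.10)
Function('B')(R, h) = Mul(-6, R)
Add(Mul(-2164, Pow(X, -1)), Mul(38590, Pow(Function('B')(-45, 124), -1))) = Add(Mul(-2164, Pow(Mul(-2, Pow(12111, Rational(1, 2))), -1)), Mul(38590, Pow(Mul(-6, -45), -1))) = Add(Mul(-2164, Mul(Rational(-1, 24222), Pow(12111, Rational(1, 2)))), Mul(38590, Pow(270, -1))) = Add(Mul(Rational(1082, 12111), Pow(12111, Rational(1, 2))), Mul(38590, Rational(1, 270))) = Add(Mul(Rational(1082, 12111), Pow(12111, Rational(1, 2))), Rational(3859, 27)) = Add(Rational(3859, 27), Mul(Rational(1082, 12111), Pow(12111, Rational(1, 2))))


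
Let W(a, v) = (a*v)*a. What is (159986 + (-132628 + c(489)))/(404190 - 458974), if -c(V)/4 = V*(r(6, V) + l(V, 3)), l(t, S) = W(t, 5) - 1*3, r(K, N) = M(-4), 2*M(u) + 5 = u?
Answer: 292320169/6848 ≈ 42687.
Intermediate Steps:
W(a, v) = v*a²
M(u) = -5/2 + u/2
r(K, N) = -9/2 (r(K, N) = -5/2 + (½)*(-4) = -5/2 - 2 = -9/2)
l(t, S) = -3 + 5*t² (l(t, S) = 5*t² - 1*3 = 5*t² - 3 = -3 + 5*t²)
c(V) = -4*V*(-15/2 + 5*V²) (c(V) = -4*V*(-9/2 + (-3 + 5*V²)) = -4*V*(-15/2 + 5*V²))
(159986 + (-132628 + c(489)))/(404190 - 458974) = (159986 + (-132628 + (-20*489³ + 30*489)))/(404190 - 458974) = (159986 + (-132628 + (-20*116930169 + 14670)))/(-54784) = (159986 + (-132628 + (-2338603380 + 14670)))*(-1/54784) = (159986 + (-132628 - 2338588710))*(-1/54784) = (159986 - 2338721338)*(-1/54784) = -2338561352*(-1/54784) = 292320169/6848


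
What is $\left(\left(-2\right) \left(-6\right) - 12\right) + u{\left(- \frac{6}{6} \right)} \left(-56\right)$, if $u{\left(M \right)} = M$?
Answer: $56$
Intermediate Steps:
$\left(\left(-2\right) \left(-6\right) - 12\right) + u{\left(- \frac{6}{6} \right)} \left(-56\right) = \left(\left(-2\right) \left(-6\right) - 12\right) + - \frac{6}{6} \left(-56\right) = \left(12 - 12\right) + \left(-6\right) \frac{1}{6} \left(-56\right) = 0 - -56 = 0 + 56 = 56$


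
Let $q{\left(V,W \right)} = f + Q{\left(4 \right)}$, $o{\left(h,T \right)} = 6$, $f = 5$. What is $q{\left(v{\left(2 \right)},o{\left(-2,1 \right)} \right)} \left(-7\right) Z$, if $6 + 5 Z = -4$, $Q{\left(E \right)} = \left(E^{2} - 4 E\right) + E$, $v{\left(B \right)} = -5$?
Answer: $126$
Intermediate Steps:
$Q{\left(E \right)} = E^{2} - 3 E$
$Z = -2$ ($Z = - \frac{6}{5} + \frac{1}{5} \left(-4\right) = - \frac{6}{5} - \frac{4}{5} = -2$)
$q{\left(V,W \right)} = 9$ ($q{\left(V,W \right)} = 5 + 4 \left(-3 + 4\right) = 5 + 4 \cdot 1 = 5 + 4 = 9$)
$q{\left(v{\left(2 \right)},o{\left(-2,1 \right)} \right)} \left(-7\right) Z = 9 \left(-7\right) \left(-2\right) = \left(-63\right) \left(-2\right) = 126$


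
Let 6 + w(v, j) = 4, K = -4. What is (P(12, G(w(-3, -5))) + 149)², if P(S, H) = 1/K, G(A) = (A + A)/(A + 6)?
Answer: 354025/16 ≈ 22127.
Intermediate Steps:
w(v, j) = -2 (w(v, j) = -6 + 4 = -2)
G(A) = 2*A/(6 + A) (G(A) = (2*A)/(6 + A) = 2*A/(6 + A))
P(S, H) = -¼ (P(S, H) = 1/(-4) = -¼)
(P(12, G(w(-3, -5))) + 149)² = (-¼ + 149)² = (595/4)² = 354025/16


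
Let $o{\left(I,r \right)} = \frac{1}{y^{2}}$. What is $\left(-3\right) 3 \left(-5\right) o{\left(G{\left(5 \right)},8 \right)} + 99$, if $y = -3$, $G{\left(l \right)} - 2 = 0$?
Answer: $104$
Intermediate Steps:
$G{\left(l \right)} = 2$ ($G{\left(l \right)} = 2 + 0 = 2$)
$o{\left(I,r \right)} = \frac{1}{9}$ ($o{\left(I,r \right)} = \frac{1}{\left(-3\right)^{2}} = \frac{1}{9}$)
$\left(-3\right) 3 \left(-5\right) o{\left(G{\left(5 \right)},8 \right)} + 99 = \left(-3\right) 3 \left(-5\right) \frac{1}{9} + 99 = \left(-9\right) \left(-5\right) \frac{1}{9} + 99 = 45 \cdot \frac{1}{9} + 99 = 5 + 99 = 104$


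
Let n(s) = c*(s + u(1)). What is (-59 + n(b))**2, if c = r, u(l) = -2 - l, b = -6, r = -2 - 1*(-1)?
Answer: 2500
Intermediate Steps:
r = -1 (r = -2 + 1 = -1)
c = -1
n(s) = 3 - s (n(s) = -(s + (-2 - 1*1)) = -(s + (-2 - 1)) = -(s - 3) = -(-3 + s) = 3 - s)
(-59 + n(b))**2 = (-59 + (3 - 1*(-6)))**2 = (-59 + (3 + 6))**2 = (-59 + 9)**2 = (-50)**2 = 2500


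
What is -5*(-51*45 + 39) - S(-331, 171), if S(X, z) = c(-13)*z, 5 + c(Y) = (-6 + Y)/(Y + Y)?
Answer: 312261/26 ≈ 12010.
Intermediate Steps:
c(Y) = -5 + (-6 + Y)/(2*Y) (c(Y) = -5 + (-6 + Y)/(Y + Y) = -5 + (-6 + Y)/((2*Y)) = -5 + (-6 + Y)*(1/(2*Y)) = -5 + (-6 + Y)/(2*Y))
S(X, z) = -111*z/26 (S(X, z) = (-9/2 - 3/(-13))*z = (-9/2 - 3*(-1/13))*z = (-9/2 + 3/13)*z = -111*z/26)
-5*(-51*45 + 39) - S(-331, 171) = -5*(-51*45 + 39) - (-111)*171/26 = -5*(-2295 + 39) - 1*(-18981/26) = -5*(-2256) + 18981/26 = 11280 + 18981/26 = 312261/26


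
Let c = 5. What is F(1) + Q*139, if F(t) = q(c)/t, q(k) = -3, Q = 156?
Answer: 21681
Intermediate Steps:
F(t) = -3/t
F(1) + Q*139 = -3/1 + 156*139 = -3*1 + 21684 = -3 + 21684 = 21681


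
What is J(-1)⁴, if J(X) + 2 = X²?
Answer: 1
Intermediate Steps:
J(X) = -2 + X²
J(-1)⁴ = (-2 + (-1)²)⁴ = (-2 + 1)⁴ = (-1)⁴ = 1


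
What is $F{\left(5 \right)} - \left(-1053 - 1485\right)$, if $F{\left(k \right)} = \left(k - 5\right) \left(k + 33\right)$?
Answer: $2538$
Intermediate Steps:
$F{\left(k \right)} = \left(-5 + k\right) \left(33 + k\right)$
$F{\left(5 \right)} - \left(-1053 - 1485\right) = \left(-165 + 5^{2} + 28 \cdot 5\right) - \left(-1053 - 1485\right) = \left(-165 + 25 + 140\right) - \left(-1053 - 1485\right) = 0 - -2538 = 0 + 2538 = 2538$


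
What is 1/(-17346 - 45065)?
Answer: -1/62411 ≈ -1.6023e-5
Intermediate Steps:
1/(-17346 - 45065) = 1/(-62411) = -1/62411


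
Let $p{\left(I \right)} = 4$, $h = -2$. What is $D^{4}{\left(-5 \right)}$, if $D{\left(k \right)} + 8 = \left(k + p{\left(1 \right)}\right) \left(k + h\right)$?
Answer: $1$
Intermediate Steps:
$D{\left(k \right)} = -8 + \left(-2 + k\right) \left(4 + k\right)$ ($D{\left(k \right)} = -8 + \left(k + 4\right) \left(k - 2\right) = -8 + \left(4 + k\right) \left(-2 + k\right) = -8 + \left(-2 + k\right) \left(4 + k\right)$)
$D^{4}{\left(-5 \right)} = \left(-16 + \left(-5\right)^{2} + 2 \left(-5\right)\right)^{4} = \left(-16 + 25 - 10\right)^{4} = \left(-1\right)^{4} = 1$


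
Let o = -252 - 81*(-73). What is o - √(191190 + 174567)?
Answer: 5661 - √365757 ≈ 5056.2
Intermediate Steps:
o = 5661 (o = -252 + 5913 = 5661)
o - √(191190 + 174567) = 5661 - √(191190 + 174567) = 5661 - √365757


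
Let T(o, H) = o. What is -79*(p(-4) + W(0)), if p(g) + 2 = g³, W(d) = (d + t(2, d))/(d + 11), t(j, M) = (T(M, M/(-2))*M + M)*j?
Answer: 5214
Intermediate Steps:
t(j, M) = j*(M + M²) (t(j, M) = (M*M + M)*j = (M² + M)*j = (M + M²)*j = j*(M + M²))
W(d) = (d + 2*d*(1 + d))/(11 + d) (W(d) = (d + d*2*(1 + d))/(d + 11) = (d + 2*d*(1 + d))/(11 + d))
p(g) = -2 + g³
-79*(p(-4) + W(0)) = -79*((-2 + (-4)³) + 0*(3 + 2*0)/(11 + 0)) = -79*((-2 - 64) + 0*(3 + 0)/11) = -79*(-66 + 0*(1/11)*3) = -79*(-66 + 0) = -79*(-66) = 5214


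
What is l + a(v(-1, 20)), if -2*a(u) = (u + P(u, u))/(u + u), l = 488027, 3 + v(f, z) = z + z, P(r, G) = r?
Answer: 976053/2 ≈ 4.8803e+5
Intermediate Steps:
v(f, z) = -3 + 2*z (v(f, z) = -3 + (z + z) = -3 + 2*z)
a(u) = -½ (a(u) = -(u + u)/(2*(u + u)) = -2*u/(2*(2*u)) = -2*u*1/(2*u)/2 = -½*1 = -½)
l + a(v(-1, 20)) = 488027 - ½ = 976053/2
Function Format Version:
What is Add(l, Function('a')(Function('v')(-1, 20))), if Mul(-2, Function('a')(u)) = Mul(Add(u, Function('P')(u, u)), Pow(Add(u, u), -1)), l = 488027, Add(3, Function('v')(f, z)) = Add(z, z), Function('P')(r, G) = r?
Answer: Rational(976053, 2) ≈ 4.8803e+5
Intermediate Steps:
Function('v')(f, z) = Add(-3, Mul(2, z)) (Function('v')(f, z) = Add(-3, Add(z, z)) = Add(-3, Mul(2, z)))
Function('a')(u) = Rational(-1, 2) (Function('a')(u) = Mul(Rational(-1, 2), Mul(Add(u, u), Pow(Add(u, u), -1))) = Mul(Rational(-1, 2), Mul(Mul(2, u), Pow(Mul(2, u), -1))) = Mul(Rational(-1, 2), Mul(Mul(2, u), Mul(Rational(1, 2), Pow(u, -1)))) = Mul(Rational(-1, 2), 1) = Rational(-1, 2))
Add(l, Function('a')(Function('v')(-1, 20))) = Add(488027, Rational(-1, 2)) = Rational(976053, 2)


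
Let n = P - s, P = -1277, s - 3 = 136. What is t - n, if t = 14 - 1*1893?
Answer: -463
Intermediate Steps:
s = 139 (s = 3 + 136 = 139)
t = -1879 (t = 14 - 1893 = -1879)
n = -1416 (n = -1277 - 1*139 = -1277 - 139 = -1416)
t - n = -1879 - 1*(-1416) = -1879 + 1416 = -463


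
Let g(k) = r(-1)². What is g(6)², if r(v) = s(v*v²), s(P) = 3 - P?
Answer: 256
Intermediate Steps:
r(v) = 3 - v³ (r(v) = 3 - v*v² = 3 - v³)
g(k) = 16 (g(k) = (3 - 1*(-1)³)² = (3 - 1*(-1))² = (3 + 1)² = 4² = 16)
g(6)² = 16² = 256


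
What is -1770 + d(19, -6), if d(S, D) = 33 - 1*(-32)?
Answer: -1705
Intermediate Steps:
d(S, D) = 65 (d(S, D) = 33 + 32 = 65)
-1770 + d(19, -6) = -1770 + 65 = -1705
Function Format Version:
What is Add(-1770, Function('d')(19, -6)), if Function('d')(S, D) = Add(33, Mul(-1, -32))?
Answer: -1705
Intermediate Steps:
Function('d')(S, D) = 65 (Function('d')(S, D) = Add(33, 32) = 65)
Add(-1770, Function('d')(19, -6)) = Add(-1770, 65) = -1705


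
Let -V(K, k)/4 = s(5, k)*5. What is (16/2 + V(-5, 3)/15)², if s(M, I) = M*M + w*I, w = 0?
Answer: 5776/9 ≈ 641.78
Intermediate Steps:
s(M, I) = M² (s(M, I) = M*M + 0*I = M² + 0 = M²)
V(K, k) = -500 (V(K, k) = -4*5²*5 = -100*5 = -4*125 = -500)
(16/2 + V(-5, 3)/15)² = (16/2 - 500/15)² = (16*(½) - 500*1/15)² = (8 - 100/3)² = (-76/3)² = 5776/9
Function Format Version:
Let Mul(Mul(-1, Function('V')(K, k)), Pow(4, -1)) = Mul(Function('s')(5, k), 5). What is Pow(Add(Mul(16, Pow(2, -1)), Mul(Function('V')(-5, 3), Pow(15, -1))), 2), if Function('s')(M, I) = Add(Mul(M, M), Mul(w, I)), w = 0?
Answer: Rational(5776, 9) ≈ 641.78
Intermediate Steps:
Function('s')(M, I) = Pow(M, 2) (Function('s')(M, I) = Add(Mul(M, M), Mul(0, I)) = Add(Pow(M, 2), 0) = Pow(M, 2))
Function('V')(K, k) = -500 (Function('V')(K, k) = Mul(-4, Mul(Pow(5, 2), 5)) = Mul(-4, Mul(25, 5)) = Mul(-4, 125) = -500)
Pow(Add(Mul(16, Pow(2, -1)), Mul(Function('V')(-5, 3), Pow(15, -1))), 2) = Pow(Add(Mul(16, Pow(2, -1)), Mul(-500, Pow(15, -1))), 2) = Pow(Add(Mul(16, Rational(1, 2)), Mul(-500, Rational(1, 15))), 2) = Pow(Add(8, Rational(-100, 3)), 2) = Pow(Rational(-76, 3), 2) = Rational(5776, 9)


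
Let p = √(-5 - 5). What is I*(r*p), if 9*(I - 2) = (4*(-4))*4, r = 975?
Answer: -14950*I*√10/3 ≈ -15759.0*I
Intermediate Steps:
p = I*√10 (p = √(-10) = I*√10 ≈ 3.1623*I)
I = -46/9 (I = 2 + ((4*(-4))*4)/9 = 2 + (-16*4)/9 = 2 + (⅑)*(-64) = 2 - 64/9 = -46/9 ≈ -5.1111)
I*(r*p) = -14950*I*√10/3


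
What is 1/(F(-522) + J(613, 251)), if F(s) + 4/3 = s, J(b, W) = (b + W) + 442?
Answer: 3/2348 ≈ 0.0012777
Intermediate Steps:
J(b, W) = 442 + W + b (J(b, W) = (W + b) + 442 = 442 + W + b)
F(s) = -4/3 + s
1/(F(-522) + J(613, 251)) = 1/((-4/3 - 522) + (442 + 251 + 613)) = 1/(-1570/3 + 1306) = 1/(2348/3) = 3/2348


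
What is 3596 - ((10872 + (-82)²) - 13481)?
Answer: -519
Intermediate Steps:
3596 - ((10872 + (-82)²) - 13481) = 3596 - ((10872 + 6724) - 13481) = 3596 - (17596 - 13481) = 3596 - 1*4115 = 3596 - 4115 = -519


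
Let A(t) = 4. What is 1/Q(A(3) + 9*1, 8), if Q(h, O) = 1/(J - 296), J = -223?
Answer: -519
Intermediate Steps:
Q(h, O) = -1/519 (Q(h, O) = 1/(-223 - 296) = 1/(-519) = -1/519)
1/Q(A(3) + 9*1, 8) = 1/(-1/519) = -519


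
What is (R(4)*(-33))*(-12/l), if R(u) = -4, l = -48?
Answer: 33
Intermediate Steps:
(R(4)*(-33))*(-12/l) = (-4*(-33))*(-12/(-48)) = 132*(-12*(-1/48)) = 132*(¼) = 33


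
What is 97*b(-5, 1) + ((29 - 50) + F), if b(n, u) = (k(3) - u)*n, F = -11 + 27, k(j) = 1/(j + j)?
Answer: 2395/6 ≈ 399.17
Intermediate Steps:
k(j) = 1/(2*j)
F = 16
b(n, u) = n*(⅙ - u) (b(n, u) = ((½)/3 - u)*n = ((½)*(⅓) - u)*n = (⅙ - u)*n = n*(⅙ - u))
97*b(-5, 1) + ((29 - 50) + F) = 97*(-5*(⅙ - 1*1)) + ((29 - 50) + 16) = 97*(-5*(⅙ - 1)) + (-21 + 16) = 97*(-5*(-⅚)) - 5 = 97*(25/6) - 5 = 2425/6 - 5 = 2395/6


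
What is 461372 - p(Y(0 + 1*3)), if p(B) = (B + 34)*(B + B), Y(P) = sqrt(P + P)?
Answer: 461360 - 68*sqrt(6) ≈ 4.6119e+5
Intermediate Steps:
Y(P) = sqrt(2)*sqrt(P) (Y(P) = sqrt(2*P) = sqrt(2)*sqrt(P))
p(B) = 2*B*(34 + B) (p(B) = (34 + B)*(2*B) = 2*B*(34 + B))
461372 - p(Y(0 + 1*3)) = 461372 - 2*sqrt(2)*sqrt(0 + 1*3)*(34 + sqrt(2)*sqrt(0 + 1*3)) = 461372 - 2*sqrt(2)*sqrt(0 + 3)*(34 + sqrt(2)*sqrt(0 + 3)) = 461372 - 2*sqrt(2)*sqrt(3)*(34 + sqrt(2)*sqrt(3)) = 461372 - 2*sqrt(6)*(34 + sqrt(6))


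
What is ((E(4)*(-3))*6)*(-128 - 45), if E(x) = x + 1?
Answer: 15570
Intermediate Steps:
E(x) = 1 + x
((E(4)*(-3))*6)*(-128 - 45) = (((1 + 4)*(-3))*6)*(-128 - 45) = ((5*(-3))*6)*(-173) = -15*6*(-173) = -90*(-173) = 15570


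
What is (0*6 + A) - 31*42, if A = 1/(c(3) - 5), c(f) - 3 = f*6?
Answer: -20831/16 ≈ -1301.9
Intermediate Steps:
c(f) = 3 + 6*f (c(f) = 3 + f*6 = 3 + 6*f)
A = 1/16 (A = 1/((3 + 6*3) - 5) = 1/((3 + 18) - 5) = 1/(21 - 5) = 1/16 ≈ 0.062500)
(0*6 + A) - 31*42 = (0*6 + 1/16) - 31*42 = (0 + 1/16) - 1302 = 1/16 - 1302 = -20831/16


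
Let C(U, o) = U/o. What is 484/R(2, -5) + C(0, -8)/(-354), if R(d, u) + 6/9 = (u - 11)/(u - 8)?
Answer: 858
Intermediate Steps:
R(d, u) = -⅔ + (-11 + u)/(-8 + u) (R(d, u) = -⅔ + (u - 11)/(u - 8) = -⅔ + (-11 + u)/(-8 + u))
484/R(2, -5) + C(0, -8)/(-354) = 484/(((-17 - 5)/(3*(-8 - 5)))) + (0/(-8))/(-354) = 484/(((⅓)*(-22)/(-13))) + (0*(-⅛))*(-1/354) = 484/(((⅓)*(-1/13)*(-22))) + 0*(-1/354) = 484/(22/39) + 0 = 484*(39/22) + 0 = 858 + 0 = 858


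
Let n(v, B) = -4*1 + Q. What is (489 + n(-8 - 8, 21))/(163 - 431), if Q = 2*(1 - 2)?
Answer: -483/268 ≈ -1.8022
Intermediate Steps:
Q = -2 (Q = 2*(-1) = -2)
n(v, B) = -6 (n(v, B) = -4*1 - 2 = -4 - 2 = -6)
(489 + n(-8 - 8, 21))/(163 - 431) = (489 - 6)/(163 - 431) = 483/(-268) = 483*(-1/268) = -483/268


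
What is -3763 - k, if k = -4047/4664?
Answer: -17546585/4664 ≈ -3762.1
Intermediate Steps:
k = -4047/4664 (k = -4047*1/4664 = -4047/4664 ≈ -0.86771)
-3763 - k = -3763 - 1*(-4047/4664) = -3763 + 4047/4664 = -17546585/4664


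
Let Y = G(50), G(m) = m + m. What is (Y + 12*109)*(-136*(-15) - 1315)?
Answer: 1020800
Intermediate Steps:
G(m) = 2*m
Y = 100 (Y = 2*50 = 100)
(Y + 12*109)*(-136*(-15) - 1315) = (100 + 12*109)*(-136*(-15) - 1315) = (100 + 1308)*(2040 - 1315) = 1408*725 = 1020800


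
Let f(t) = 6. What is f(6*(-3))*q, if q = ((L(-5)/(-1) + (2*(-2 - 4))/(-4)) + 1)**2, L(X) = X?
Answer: 486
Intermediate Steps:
q = 81 (q = ((-5/(-1) + (2*(-2 - 4))/(-4)) + 1)**2 = ((-5*(-1) + (2*(-6))*(-1/4)) + 1)**2 = ((5 - 12*(-1/4)) + 1)**2 = ((5 + 3) + 1)**2 = (8 + 1)**2 = 9**2 = 81)
f(6*(-3))*q = 6*81 = 486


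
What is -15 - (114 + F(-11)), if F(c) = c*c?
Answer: -250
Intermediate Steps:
F(c) = c**2
-15 - (114 + F(-11)) = -15 - (114 + (-11)**2) = -15 - (114 + 121) = -15 - 1*235 = -15 - 235 = -250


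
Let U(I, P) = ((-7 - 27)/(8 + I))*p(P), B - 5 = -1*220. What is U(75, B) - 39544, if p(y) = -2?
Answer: -3282084/83 ≈ -39543.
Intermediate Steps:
B = -215 (B = 5 - 1*220 = 5 - 220 = -215)
U(I, P) = 68/(8 + I) (U(I, P) = ((-7 - 27)/(8 + I))*(-2) = -34/(8 + I)*(-2) = 68/(8 + I))
U(75, B) - 39544 = 68/(8 + 75) - 39544 = 68/83 - 39544 = -3282084/83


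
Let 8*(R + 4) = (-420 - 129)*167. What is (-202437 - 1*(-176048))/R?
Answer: 211112/91715 ≈ 2.3018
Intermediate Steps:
R = -91715/8 (R = -4 + ((-420 - 129)*167)/8 = -4 + (-549*167)/8 = -4 + (1/8)*(-91683) = -4 - 91683/8 = -91715/8 ≈ -11464.)
(-202437 - 1*(-176048))/R = (-202437 - 1*(-176048))/(-91715/8) = (-202437 + 176048)*(-8/91715) = -26389*(-8/91715) = 211112/91715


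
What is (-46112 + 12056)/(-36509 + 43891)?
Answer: -17028/3691 ≈ -4.6134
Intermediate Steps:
(-46112 + 12056)/(-36509 + 43891) = -34056/7382 = -34056*1/7382 = -17028/3691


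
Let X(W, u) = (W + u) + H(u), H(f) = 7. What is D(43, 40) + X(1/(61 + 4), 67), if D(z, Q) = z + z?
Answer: 10401/65 ≈ 160.02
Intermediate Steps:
D(z, Q) = 2*z
X(W, u) = 7 + W + u (X(W, u) = (W + u) + 7 = 7 + W + u)
D(43, 40) + X(1/(61 + 4), 67) = 2*43 + (7 + 1/(61 + 4) + 67) = 86 + (7 + 1/65 + 67) = 86 + 4811/65 = 10401/65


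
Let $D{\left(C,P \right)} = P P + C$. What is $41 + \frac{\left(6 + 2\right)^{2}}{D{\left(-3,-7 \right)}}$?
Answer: $\frac{975}{23} \approx 42.391$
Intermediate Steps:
$D{\left(C,P \right)} = C + P^{2}$ ($D{\left(C,P \right)} = P^{2} + C = C + P^{2}$)
$41 + \frac{\left(6 + 2\right)^{2}}{D{\left(-3,-7 \right)}} = 41 + \frac{\left(6 + 2\right)^{2}}{-3 + \left(-7\right)^{2}} = 41 + \frac{8^{2}}{-3 + 49} = 41 + \frac{1}{46} \cdot 64 = 41 + \frac{32}{23} = \frac{975}{23}$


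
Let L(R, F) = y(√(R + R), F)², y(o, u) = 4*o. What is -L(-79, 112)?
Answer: 2528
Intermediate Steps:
L(R, F) = 32*R (L(R, F) = (4*√(R + R))² = (4*√(2*R))² = (4*(√2*√R))² = (4*√2*√R)² = 32*R)
-L(-79, 112) = -32*(-79) = -1*(-2528) = 2528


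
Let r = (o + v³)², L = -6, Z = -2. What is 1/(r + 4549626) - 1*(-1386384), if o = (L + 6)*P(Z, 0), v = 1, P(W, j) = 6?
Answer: 6307530078769/4549627 ≈ 1.3864e+6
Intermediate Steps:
o = 0 (o = (-6 + 6)*6 = 0*6 = 0)
r = 1 (r = (0 + 1³)² = (0 + 1)² = 1² = 1)
1/(r + 4549626) - 1*(-1386384) = 1/(1 + 4549626) - 1*(-1386384) = 1/4549627 + 1386384 = 6307530078769/4549627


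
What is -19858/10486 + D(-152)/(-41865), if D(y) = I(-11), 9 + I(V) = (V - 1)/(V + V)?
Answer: -1523988612/804826715 ≈ -1.8936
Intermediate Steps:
I(V) = -9 + (-1 + V)/(2*V) (I(V) = -9 + (V - 1)/(V + V) = -9 + (-1 + V)/((2*V)) = -9 + (-1 + V)*(1/(2*V)) = -9 + (-1 + V)/(2*V))
D(y) = -93/11 (D(y) = (½)*(-1 - 17*(-11))/(-11) = (½)*(-1/11)*(-1 + 187) = (½)*(-1/11)*186 = -93/11)
-19858/10486 + D(-152)/(-41865) = -19858/10486 - 93/11/(-41865) = -19858*1/10486 - 93/11*(-1/41865) = -9929/5243 + 31/153505 = -1523988612/804826715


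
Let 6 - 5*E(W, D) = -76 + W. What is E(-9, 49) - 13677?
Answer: -68294/5 ≈ -13659.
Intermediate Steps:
E(W, D) = 82/5 - W/5 (E(W, D) = 6/5 - (-76 + W)/5 = 6/5 + (76/5 - W/5) = 82/5 - W/5)
E(-9, 49) - 13677 = (82/5 - ⅕*(-9)) - 13677 = (82/5 + 9/5) - 13677 = 91/5 - 13677 = -68294/5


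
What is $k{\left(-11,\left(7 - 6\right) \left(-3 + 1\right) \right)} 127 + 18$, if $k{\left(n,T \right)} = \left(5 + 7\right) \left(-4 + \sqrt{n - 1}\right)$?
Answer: $-6078 + 3048 i \sqrt{3} \approx -6078.0 + 5279.3 i$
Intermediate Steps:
$k{\left(n,T \right)} = -48 + 12 \sqrt{-1 + n}$ ($k{\left(n,T \right)} = 12 \left(-4 + \sqrt{-1 + n}\right) = -48 + 12 \sqrt{-1 + n}$)
$k{\left(-11,\left(7 - 6\right) \left(-3 + 1\right) \right)} 127 + 18 = \left(-48 + 12 \sqrt{-1 - 11}\right) 127 + 18 = \left(-48 + 12 \sqrt{-12}\right) 127 + 18 = \left(-48 + 12 \cdot 2 i \sqrt{3}\right) 127 + 18 = \left(-48 + 24 i \sqrt{3}\right) 127 + 18 = \left(-6096 + 3048 i \sqrt{3}\right) + 18 = -6078 + 3048 i \sqrt{3}$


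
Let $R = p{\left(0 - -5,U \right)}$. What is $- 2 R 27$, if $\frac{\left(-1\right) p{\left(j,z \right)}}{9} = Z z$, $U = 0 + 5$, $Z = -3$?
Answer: $-7290$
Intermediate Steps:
$U = 5$
$p{\left(j,z \right)} = 27 z$ ($p{\left(j,z \right)} = - 9 \left(- 3 z\right) = 27 z$)
$R = 135$ ($R = 27 \cdot 5 = 135$)
$- 2 R 27 = \left(-2\right) 135 \cdot 27 = \left(-270\right) 27 = -7290$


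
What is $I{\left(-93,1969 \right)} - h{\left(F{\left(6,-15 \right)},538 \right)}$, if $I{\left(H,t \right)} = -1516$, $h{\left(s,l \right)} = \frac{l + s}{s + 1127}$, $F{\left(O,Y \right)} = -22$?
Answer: $- \frac{1675696}{1105} \approx -1516.5$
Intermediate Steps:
$h{\left(s,l \right)} = \frac{l + s}{1127 + s}$
$I{\left(-93,1969 \right)} - h{\left(F{\left(6,-15 \right)},538 \right)} = -1516 - \frac{538 - 22}{1127 - 22} = -1516 - \frac{1}{1105} \cdot 516 = -1516 - \frac{516}{1105} = - \frac{1675696}{1105}$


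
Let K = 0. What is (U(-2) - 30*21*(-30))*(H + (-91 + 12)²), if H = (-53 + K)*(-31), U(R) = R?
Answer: 148991832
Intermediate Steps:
H = 1643 (H = (-53 + 0)*(-31) = -53*(-31) = 1643)
(U(-2) - 30*21*(-30))*(H + (-91 + 12)²) = (-2 - 30*21*(-30))*(1643 + (-91 + 12)²) = (-2 - 630*(-30))*(1643 + (-79)²) = (-2 + 18900)*(1643 + 6241) = 18898*7884 = 148991832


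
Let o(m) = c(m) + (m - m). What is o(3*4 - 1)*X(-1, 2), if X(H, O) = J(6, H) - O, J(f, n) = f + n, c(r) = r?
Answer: 33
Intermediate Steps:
X(H, O) = 6 + H - O (X(H, O) = (6 + H) - O = 6 + H - O)
o(m) = m (o(m) = m + (m - m) = m + 0 = m)
o(3*4 - 1)*X(-1, 2) = (3*4 - 1)*(6 - 1 - 1*2) = (12 - 1)*(6 - 1 - 2) = 11*3 = 33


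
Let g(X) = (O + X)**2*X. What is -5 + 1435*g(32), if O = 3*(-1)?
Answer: 38618715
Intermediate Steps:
O = -3
g(X) = X*(-3 + X)**2 (g(X) = (-3 + X)**2*X = X*(-3 + X)**2)
-5 + 1435*g(32) = -5 + 1435*(32*(-3 + 32)**2) = -5 + 1435*(32*29**2) = -5 + 1435*(32*841) = -5 + 1435*26912 = -5 + 38618720 = 38618715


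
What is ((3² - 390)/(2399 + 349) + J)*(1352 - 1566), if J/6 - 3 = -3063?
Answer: 1799513909/458 ≈ 3.9291e+6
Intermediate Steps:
J = -18360 (J = 18 + 6*(-3063) = 18 - 18378 = -18360)
((3² - 390)/(2399 + 349) + J)*(1352 - 1566) = ((3² - 390)/(2399 + 349) - 18360)*(1352 - 1566) = ((9 - 390)/2748 - 18360)*(-214) = (-381*1/2748 - 18360)*(-214) = (-127/916 - 18360)*(-214) = -16817887/916*(-214) = 1799513909/458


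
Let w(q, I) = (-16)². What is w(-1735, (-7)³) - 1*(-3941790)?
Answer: 3942046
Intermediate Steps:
w(q, I) = 256
w(-1735, (-7)³) - 1*(-3941790) = 256 - 1*(-3941790) = 256 + 3941790 = 3942046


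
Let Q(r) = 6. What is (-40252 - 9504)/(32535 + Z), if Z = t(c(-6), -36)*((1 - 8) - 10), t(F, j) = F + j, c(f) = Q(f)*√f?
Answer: -183251348/122087337 - 1691704*I*√6/366262011 ≈ -1.501 - 0.011314*I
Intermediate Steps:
c(f) = 6*√f
Z = 612 - 102*I*√6 (Z = (6*√(-6) - 36)*((1 - 8) - 10) = (6*(I*√6) - 36)*(-7 - 10) = (6*I*√6 - 36)*(-17) = (-36 + 6*I*√6)*(-17) = 612 - 102*I*√6 ≈ 612.0 - 249.85*I)
(-40252 - 9504)/(32535 + Z) = (-40252 - 9504)/(32535 + (612 - 102*I*√6)) = -49756/(33147 - 102*I*√6)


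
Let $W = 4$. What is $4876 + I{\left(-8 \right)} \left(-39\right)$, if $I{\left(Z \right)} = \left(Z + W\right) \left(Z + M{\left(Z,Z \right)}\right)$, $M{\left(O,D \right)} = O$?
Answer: $2380$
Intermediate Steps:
$I{\left(Z \right)} = 2 Z \left(4 + Z\right)$ ($I{\left(Z \right)} = \left(Z + 4\right) \left(Z + Z\right) = \left(4 + Z\right) 2 Z = 2 Z \left(4 + Z\right)$)
$4876 + I{\left(-8 \right)} \left(-39\right) = 4876 + 2 \left(-8\right) \left(4 - 8\right) \left(-39\right) = 4876 + 2 \left(-8\right) \left(-4\right) \left(-39\right) = 4876 + 64 \left(-39\right) = 4876 - 2496 = 2380$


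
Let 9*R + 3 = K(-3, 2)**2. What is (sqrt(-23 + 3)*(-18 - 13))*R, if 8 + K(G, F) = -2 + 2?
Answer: -3782*I*sqrt(5)/9 ≈ -939.65*I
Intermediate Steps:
K(G, F) = -8 (K(G, F) = -8 + (-2 + 2) = -8 + 0 = -8)
R = 61/9 (R = -1/3 + (1/9)*(-8)**2 = -1/3 + (1/9)*64 = -1/3 + 64/9 = 61/9 ≈ 6.7778)
(sqrt(-23 + 3)*(-18 - 13))*R = (sqrt(-23 + 3)*(-18 - 13))*(61/9) = (sqrt(-20)*(-31))*(61/9) = ((2*I*sqrt(5))*(-31))*(61/9) = -62*I*sqrt(5)*(61/9) = -3782*I*sqrt(5)/9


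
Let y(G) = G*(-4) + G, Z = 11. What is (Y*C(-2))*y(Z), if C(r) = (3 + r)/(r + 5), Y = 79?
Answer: -869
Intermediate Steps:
y(G) = -3*G (y(G) = -4*G + G = -3*G)
C(r) = (3 + r)/(5 + r)
(Y*C(-2))*y(Z) = (79*((3 - 2)/(5 - 2)))*(-3*11) = (79*(1/3))*(-33) = (79*((⅓)*1))*(-33) = (79*(⅓))*(-33) = (79/3)*(-33) = -869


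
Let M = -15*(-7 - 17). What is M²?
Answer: 129600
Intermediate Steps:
M = 360 (M = -15*(-24) = 360)
M² = 360² = 129600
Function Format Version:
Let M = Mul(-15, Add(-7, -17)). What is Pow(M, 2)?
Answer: 129600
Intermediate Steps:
M = 360 (M = Mul(-15, -24) = 360)
Pow(M, 2) = Pow(360, 2) = 129600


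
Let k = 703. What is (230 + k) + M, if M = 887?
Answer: 1820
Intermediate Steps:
(230 + k) + M = (230 + 703) + 887 = 933 + 887 = 1820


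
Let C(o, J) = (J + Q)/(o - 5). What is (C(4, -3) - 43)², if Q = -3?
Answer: 1369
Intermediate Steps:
C(o, J) = (-3 + J)/(-5 + o) (C(o, J) = (J - 3)/(o - 5) = (-3 + J)/(-5 + o))
(C(4, -3) - 43)² = ((-3 - 3)/(-5 + 4) - 43)² = (-6/(-1) - 43)² = (-1*(-6) - 43)² = (6 - 43)² = (-37)² = 1369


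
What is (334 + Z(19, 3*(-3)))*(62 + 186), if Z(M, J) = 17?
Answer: 87048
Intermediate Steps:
(334 + Z(19, 3*(-3)))*(62 + 186) = (334 + 17)*(62 + 186) = 351*248 = 87048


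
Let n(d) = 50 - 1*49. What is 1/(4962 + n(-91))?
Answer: 1/4963 ≈ 0.00020149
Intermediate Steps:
n(d) = 1 (n(d) = 50 - 49 = 1)
1/(4962 + n(-91)) = 1/(4962 + 1) = 1/4963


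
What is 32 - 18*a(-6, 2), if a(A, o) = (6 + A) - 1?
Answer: 50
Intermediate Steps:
a(A, o) = 5 + A
32 - 18*a(-6, 2) = 32 - 18*(5 - 6) = 32 - 18*(-1) = 32 + 18 = 50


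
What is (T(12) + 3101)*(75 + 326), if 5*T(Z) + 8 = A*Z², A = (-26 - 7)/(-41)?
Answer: 256691729/205 ≈ 1.2522e+6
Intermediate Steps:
A = 33/41 (A = -33*(-1/41) = 33/41 ≈ 0.80488)
T(Z) = -8/5 + 33*Z²/205 (T(Z) = -8/5 + (33*Z²/41)/5 = -8/5 + 33*Z²/205)
(T(12) + 3101)*(75 + 326) = ((-8/5 + (33/205)*12²) + 3101)*(75 + 326) = ((-8/5 + (33/205)*144) + 3101)*401 = ((-8/5 + 4752/205) + 3101)*401 = (4424/205 + 3101)*401 = (640129/205)*401 = 256691729/205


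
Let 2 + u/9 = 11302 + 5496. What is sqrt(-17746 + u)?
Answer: sqrt(133418) ≈ 365.26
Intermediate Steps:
u = 151164 (u = -18 + 9*(11302 + 5496) = -18 + 9*16798 = -18 + 151182 = 151164)
sqrt(-17746 + u) = sqrt(-17746 + 151164) = sqrt(133418)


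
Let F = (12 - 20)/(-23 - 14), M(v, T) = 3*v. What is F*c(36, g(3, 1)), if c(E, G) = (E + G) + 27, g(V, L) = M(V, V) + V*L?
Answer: 600/37 ≈ 16.216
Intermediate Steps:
g(V, L) = 3*V + L*V (g(V, L) = 3*V + V*L = 3*V + L*V)
c(E, G) = 27 + E + G
F = 8/37 (F = -8/(-37) = -8*(-1/37) = 8/37 ≈ 0.21622)
F*c(36, g(3, 1)) = 8*(27 + 36 + 3*(3 + 1))/37 = 8*(27 + 36 + 3*4)/37 = 8*(27 + 36 + 12)/37 = (8/37)*75 = 600/37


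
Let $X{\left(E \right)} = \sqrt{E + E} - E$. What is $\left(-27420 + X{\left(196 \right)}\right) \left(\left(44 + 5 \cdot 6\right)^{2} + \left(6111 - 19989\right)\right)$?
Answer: $232029632 - 117628 \sqrt{2} \approx 2.3186 \cdot 10^{8}$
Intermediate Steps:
$X{\left(E \right)} = - E + \sqrt{2} \sqrt{E}$ ($X{\left(E \right)} = \sqrt{2 E} - E = \sqrt{2} \sqrt{E} - E = - E + \sqrt{2} \sqrt{E}$)
$\left(-27420 + X{\left(196 \right)}\right) \left(\left(44 + 5 \cdot 6\right)^{2} + \left(6111 - 19989\right)\right) = \left(-27420 - \left(196 - \sqrt{2} \sqrt{196}\right)\right) \left(\left(44 + 5 \cdot 6\right)^{2} + \left(6111 - 19989\right)\right) = \left(-27420 - \left(196 - \sqrt{2} \cdot 14\right)\right) \left(\left(44 + 30\right)^{2} - 13878\right) = \left(-27420 - \left(196 - 14 \sqrt{2}\right)\right) \left(74^{2} - 13878\right) = \left(-27616 + 14 \sqrt{2}\right) \left(5476 - 13878\right) = \left(-27616 + 14 \sqrt{2}\right) \left(-8402\right) = 232029632 - 117628 \sqrt{2}$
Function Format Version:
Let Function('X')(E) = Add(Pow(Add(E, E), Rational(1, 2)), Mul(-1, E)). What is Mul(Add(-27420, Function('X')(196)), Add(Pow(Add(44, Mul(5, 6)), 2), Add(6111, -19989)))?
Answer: Add(232029632, Mul(-117628, Pow(2, Rational(1, 2)))) ≈ 2.3186e+8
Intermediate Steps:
Function('X')(E) = Add(Mul(-1, E), Mul(Pow(2, Rational(1, 2)), Pow(E, Rational(1, 2)))) (Function('X')(E) = Add(Pow(Mul(2, E), Rational(1, 2)), Mul(-1, E)) = Add(Mul(Pow(2, Rational(1, 2)), Pow(E, Rational(1, 2))), Mul(-1, E)) = Add(Mul(-1, E), Mul(Pow(2, Rational(1, 2)), Pow(E, Rational(1, 2)))))
Mul(Add(-27420, Function('X')(196)), Add(Pow(Add(44, Mul(5, 6)), 2), Add(6111, -19989))) = Mul(Add(-27420, Add(Mul(-1, 196), Mul(Pow(2, Rational(1, 2)), Pow(196, Rational(1, 2))))), Add(Pow(Add(44, Mul(5, 6)), 2), Add(6111, -19989))) = Mul(Add(-27420, Add(-196, Mul(Pow(2, Rational(1, 2)), 14))), Add(Pow(Add(44, 30), 2), -13878)) = Mul(Add(-27420, Add(-196, Mul(14, Pow(2, Rational(1, 2))))), Add(Pow(74, 2), -13878)) = Mul(Add(-27616, Mul(14, Pow(2, Rational(1, 2)))), Add(5476, -13878)) = Mul(Add(-27616, Mul(14, Pow(2, Rational(1, 2)))), -8402) = Add(232029632, Mul(-117628, Pow(2, Rational(1, 2))))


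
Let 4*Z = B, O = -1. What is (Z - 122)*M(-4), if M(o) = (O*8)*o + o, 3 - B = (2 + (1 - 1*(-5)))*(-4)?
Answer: -3171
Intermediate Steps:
B = 35 (B = 3 - (2 + (1 - 1*(-5)))*(-4) = 3 - (2 + (1 + 5))*(-4) = 3 - (2 + 6)*(-4) = 3 - 8*(-4) = 3 - 1*(-32) = 3 + 32 = 35)
Z = 35/4 (Z = (¼)*35 = 35/4 ≈ 8.7500)
M(o) = -7*o (M(o) = (-1*8)*o + o = -8*o + o = -7*o)
(Z - 122)*M(-4) = (35/4 - 122)*(-7*(-4)) = -453/4*28 = -3171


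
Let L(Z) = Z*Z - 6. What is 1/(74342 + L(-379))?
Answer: 1/217977 ≈ 4.5876e-6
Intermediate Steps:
L(Z) = -6 + Z² (L(Z) = Z² - 6 = -6 + Z²)
1/(74342 + L(-379)) = 1/(74342 + (-6 + (-379)²)) = 1/(74342 + (-6 + 143641)) = 1/(74342 + 143635) = 1/217977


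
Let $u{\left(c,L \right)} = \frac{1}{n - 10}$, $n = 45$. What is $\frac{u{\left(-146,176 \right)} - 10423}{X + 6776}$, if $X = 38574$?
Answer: $- \frac{182402}{793625} \approx -0.22983$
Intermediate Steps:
$u{\left(c,L \right)} = \frac{1}{35}$ ($u{\left(c,L \right)} = \frac{1}{45 - 10} = \frac{1}{35}$)
$\frac{u{\left(-146,176 \right)} - 10423}{X + 6776} = \frac{\frac{1}{35} - 10423}{38574 + 6776} = - \frac{364804}{35 \cdot 45350} = \left(- \frac{364804}{35}\right) \frac{1}{45350} = - \frac{182402}{793625}$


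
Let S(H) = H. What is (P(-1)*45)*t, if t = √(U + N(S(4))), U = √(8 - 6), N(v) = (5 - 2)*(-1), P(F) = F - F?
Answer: 0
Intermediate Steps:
P(F) = 0
N(v) = -3 (N(v) = 3*(-1) = -3)
U = √2 ≈ 1.4142
t = √(-3 + √2) (t = √(√2 - 3) = √(-3 + √2) ≈ 1.2593*I)
(P(-1)*45)*t = (0*45)*√(-3 + √2) = 0*√(-3 + √2) = 0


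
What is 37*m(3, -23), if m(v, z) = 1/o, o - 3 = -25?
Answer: -37/22 ≈ -1.6818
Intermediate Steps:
o = -22 (o = 3 - 25 = -22)
m(v, z) = -1/22 (m(v, z) = 1/(-22) = -1/22)
37*m(3, -23) = 37*(-1/22) = -37/22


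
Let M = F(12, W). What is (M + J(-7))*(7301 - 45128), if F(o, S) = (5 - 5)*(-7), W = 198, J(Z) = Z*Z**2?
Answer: 12974661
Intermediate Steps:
J(Z) = Z**3
F(o, S) = 0 (F(o, S) = 0*(-7) = 0)
M = 0
(M + J(-7))*(7301 - 45128) = (0 + (-7)**3)*(7301 - 45128) = (0 - 343)*(-37827) = -343*(-37827) = 12974661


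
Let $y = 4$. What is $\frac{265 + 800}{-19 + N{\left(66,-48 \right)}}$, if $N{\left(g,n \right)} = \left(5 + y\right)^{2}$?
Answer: $\frac{1065}{62} \approx 17.177$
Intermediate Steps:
$N{\left(g,n \right)} = 81$ ($N{\left(g,n \right)} = \left(5 + 4\right)^{2} = 9^{2} = 81$)
$\frac{265 + 800}{-19 + N{\left(66,-48 \right)}} = \frac{265 + 800}{-19 + 81} = \frac{1065}{62}$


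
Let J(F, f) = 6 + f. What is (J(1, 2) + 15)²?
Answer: 529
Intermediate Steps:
(J(1, 2) + 15)² = ((6 + 2) + 15)² = (8 + 15)² = 23² = 529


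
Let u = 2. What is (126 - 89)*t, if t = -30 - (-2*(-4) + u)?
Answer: -1480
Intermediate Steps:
t = -40 (t = -30 - (-2*(-4) + 2) = -30 - (8 + 2) = -30 - 10 = -40)
(126 - 89)*t = (126 - 89)*(-40) = 37*(-40) = -1480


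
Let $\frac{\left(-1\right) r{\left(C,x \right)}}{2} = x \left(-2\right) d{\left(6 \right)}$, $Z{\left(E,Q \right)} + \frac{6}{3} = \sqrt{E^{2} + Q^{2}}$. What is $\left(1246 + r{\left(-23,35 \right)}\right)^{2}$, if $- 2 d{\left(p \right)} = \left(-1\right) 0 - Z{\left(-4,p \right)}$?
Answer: $1478036 + 309680 \sqrt{13} \approx 2.5946 \cdot 10^{6}$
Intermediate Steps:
$Z{\left(E,Q \right)} = -2 + \sqrt{E^{2} + Q^{2}}$
$d{\left(p \right)} = -1 + \frac{\sqrt{16 + p^{2}}}{2}$ ($d{\left(p \right)} = - \frac{\left(-1\right) 0 - \left(-2 + \sqrt{\left(-4\right)^{2} + p^{2}}\right)}{2} = - \frac{0 - \left(-2 + \sqrt{16 + p^{2}}\right)}{2} = - \frac{2 - \sqrt{16 + p^{2}}}{2} = -1 + \frac{\sqrt{16 + p^{2}}}{2}$)
$r{\left(C,x \right)} = 4 x \left(-1 + \sqrt{13}\right)$ ($r{\left(C,x \right)} = - 2 x \left(-2\right) \left(-1 + \frac{\sqrt{16 + 6^{2}}}{2}\right) = - 2 - 2 x \left(-1 + \frac{\sqrt{16 + 36}}{2}\right) = - 2 - 2 x \left(-1 + \frac{\sqrt{52}}{2}\right) = - 2 - 2 x \left(-1 + \frac{2 \sqrt{13}}{2}\right) = - 2 - 2 x \left(-1 + \sqrt{13}\right) = - 2 \left(- 2 x \left(-1 + \sqrt{13}\right)\right) = 4 x \left(-1 + \sqrt{13}\right)$)
$\left(1246 + r{\left(-23,35 \right)}\right)^{2} = \left(1246 + 4 \cdot 35 \left(-1 + \sqrt{13}\right)\right)^{2} = \left(1246 - \left(140 - 140 \sqrt{13}\right)\right)^{2} = \left(1106 + 140 \sqrt{13}\right)^{2}$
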